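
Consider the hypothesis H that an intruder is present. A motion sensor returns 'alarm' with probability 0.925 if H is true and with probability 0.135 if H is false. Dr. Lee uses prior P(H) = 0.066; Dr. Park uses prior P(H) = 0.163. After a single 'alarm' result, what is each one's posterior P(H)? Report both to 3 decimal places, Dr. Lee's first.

Dr. Lee: 0.326; Dr. Park: 0.572

The likelihood ratio for an 'alarm' result is 0.925/0.135 = 6.8519.
Dr. Lee: prior odds 0.066/0.934 = 0.070664; posterior odds 0.48418; posterior probability 0.326.
Dr. Park: prior odds 0.163/0.837 = 0.19474; posterior odds 1.3344; posterior probability 0.572.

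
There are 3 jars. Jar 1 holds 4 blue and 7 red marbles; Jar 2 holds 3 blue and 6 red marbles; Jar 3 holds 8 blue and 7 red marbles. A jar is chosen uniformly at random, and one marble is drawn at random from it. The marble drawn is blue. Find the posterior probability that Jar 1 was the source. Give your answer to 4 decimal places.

Posterior probability ≈ 0.2956

Tabulate prior·likelihood by source: [1] prior 0.333333, lik 0.3636, product 0.1212; [2] prior 0.333333, lik 0.3333, product 0.1111; [3] prior 0.333333, lik 0.5333, product 0.1778.
Normalizing constant = 0.41010; the posterior for Jar 1 is its product over the sum, 0.1212/0.41010 = 0.2956.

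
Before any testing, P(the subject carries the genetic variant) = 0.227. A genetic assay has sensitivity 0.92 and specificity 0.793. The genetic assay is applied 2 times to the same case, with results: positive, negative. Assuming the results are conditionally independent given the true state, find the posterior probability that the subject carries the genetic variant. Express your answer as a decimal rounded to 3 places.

With H the event that the subject carries the genetic variant, the joint likelihood of the observed sequence is P(data|H) = 0.92·0.08 = 0.073600 and P(data|¬H) = 0.207·0.793 = 0.16415.
Bayes: P(H|data) = 0.227·0.073600 / (0.227·0.073600 + 0.773·0.16415) = 0.016707/0.14360 = 0.1163.

Posterior P(H) ≈ 0.116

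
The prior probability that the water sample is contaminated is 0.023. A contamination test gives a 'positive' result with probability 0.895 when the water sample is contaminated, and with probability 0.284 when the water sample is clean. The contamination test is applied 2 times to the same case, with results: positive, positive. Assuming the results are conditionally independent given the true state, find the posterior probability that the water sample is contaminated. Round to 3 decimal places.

Posterior P(H) ≈ 0.189

Let H be the event that the water sample is contaminated; start with P(H) = 0.023. P('positive'|H) = 0.895, P('positive'|¬H) = 0.284.
Update on result 1 ('positive'): P(H) ← 0.895·0.0230 / (0.895·0.0230 + 0.284·0.9770) = 0.020585/0.29805 = 0.0691.
Update on result 2 ('positive'): P(H) ← 0.895·0.0691 / (0.895·0.0691 + 0.284·0.9309) = 0.061813/0.32620 = 0.1895.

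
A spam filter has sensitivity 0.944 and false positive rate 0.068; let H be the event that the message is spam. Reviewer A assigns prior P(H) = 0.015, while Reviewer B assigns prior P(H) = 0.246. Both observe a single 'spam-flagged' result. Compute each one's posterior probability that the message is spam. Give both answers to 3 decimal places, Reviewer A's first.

The likelihood ratio for a 'spam-flagged' result is 0.944/0.068 = 13.882.
Reviewer A: prior odds 0.015/0.985 = 0.015228; posterior odds 0.21141; posterior probability 0.175.
Reviewer B: prior odds 0.246/0.754 = 0.32626; posterior odds 4.5293; posterior probability 0.819.

Reviewer A: 0.175; Reviewer B: 0.819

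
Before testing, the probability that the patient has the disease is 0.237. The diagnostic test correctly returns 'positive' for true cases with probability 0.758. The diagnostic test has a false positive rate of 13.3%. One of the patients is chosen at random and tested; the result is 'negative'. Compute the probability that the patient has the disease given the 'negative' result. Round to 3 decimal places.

Let H be the event that the patient has the disease. P(H) = 0.237, so P(¬H) = 0.763. With E the 'negative' result, P(E|H) = 0.242 and P(E|¬H) = 0.867.
P(E) = 0.242·0.237 + 0.867·0.763 = 0.057354 + 0.66152 = 0.71888.
By Bayes' theorem, P(H|E) = 0.057354 / 0.71888 = 0.080.

P(H | E) ≈ 0.080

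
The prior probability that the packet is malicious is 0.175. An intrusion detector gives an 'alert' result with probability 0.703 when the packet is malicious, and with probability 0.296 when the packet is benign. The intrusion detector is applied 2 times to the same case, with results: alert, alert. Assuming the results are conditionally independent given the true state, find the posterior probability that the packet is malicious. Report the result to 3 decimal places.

Posterior P(H) ≈ 0.545

With H the event that the packet is malicious, the joint likelihood of the observed sequence is P(data|H) = 0.703·0.703 = 0.49421 and P(data|¬H) = 0.296·0.296 = 0.087616.
Bayes: P(H|data) = 0.175·0.49421 / (0.175·0.49421 + 0.825·0.087616) = 0.086487/0.15877 = 0.5447.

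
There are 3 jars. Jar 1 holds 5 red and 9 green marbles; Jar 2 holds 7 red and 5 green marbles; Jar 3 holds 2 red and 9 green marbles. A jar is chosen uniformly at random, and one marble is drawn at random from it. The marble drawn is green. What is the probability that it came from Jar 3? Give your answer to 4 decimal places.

Posterior probability ≈ 0.4357

P(green|Jar 1) = 0.6429; P(green|Jar 2) = 0.4167; P(green|Jar 3) = 0.8182.
Prior × likelihood for each source: 0.333333·0.6429=0.2143, 0.333333·0.4167=0.1389, 0.333333·0.8182=0.2727. Summing gives P(green) = 0.62590.
P(Jar 3 | green) = 0.2727 / 0.62590 = 0.4357.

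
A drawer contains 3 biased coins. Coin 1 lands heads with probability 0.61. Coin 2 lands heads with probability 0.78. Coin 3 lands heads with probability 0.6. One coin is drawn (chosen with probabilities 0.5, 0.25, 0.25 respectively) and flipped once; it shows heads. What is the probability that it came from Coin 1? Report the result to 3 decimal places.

Posterior probability ≈ 0.469

Tabulate prior·likelihood by source: [1] prior 0.5, lik 0.61, product 0.3050; [2] prior 0.25, lik 0.78, product 0.1950; [3] prior 0.25, lik 0.6, product 0.1500.
Normalizing constant = 0.65000; the posterior for Coin 1 is its product over the sum, 0.3050/0.65000 = 0.469.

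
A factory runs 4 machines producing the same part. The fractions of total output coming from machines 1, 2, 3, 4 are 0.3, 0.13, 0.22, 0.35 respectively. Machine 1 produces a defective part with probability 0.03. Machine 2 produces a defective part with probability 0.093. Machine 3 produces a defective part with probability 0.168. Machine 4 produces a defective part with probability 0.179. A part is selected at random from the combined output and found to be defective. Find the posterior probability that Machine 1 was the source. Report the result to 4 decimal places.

Posterior probability ≈ 0.0746

P(defective|M1) = 0.03; P(defective|M2) = 0.093; P(defective|M3) = 0.168; P(defective|M4) = 0.179.
Prior × likelihood for each source: 0.3·0.03=0.009000, 0.13·0.093=0.01209, 0.22·0.168=0.03696, 0.35·0.179=0.06265. Summing gives P(defective) = 0.12070.
P(Machine 1 | defective) = 0.009000 / 0.12070 = 0.0746.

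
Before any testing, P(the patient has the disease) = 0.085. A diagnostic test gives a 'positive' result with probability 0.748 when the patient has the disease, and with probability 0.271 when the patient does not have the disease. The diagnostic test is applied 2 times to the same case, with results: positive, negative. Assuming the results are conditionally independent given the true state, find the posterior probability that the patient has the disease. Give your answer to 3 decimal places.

Posterior P(H) ≈ 0.081

With H the event that the patient has the disease, the joint likelihood of the observed sequence is P(data|H) = 0.748·0.252 = 0.18850 and P(data|¬H) = 0.271·0.729 = 0.19756.
Bayes: P(H|data) = 0.085·0.18850 / (0.085·0.18850 + 0.915·0.19756) = 0.016022/0.19679 = 0.0814.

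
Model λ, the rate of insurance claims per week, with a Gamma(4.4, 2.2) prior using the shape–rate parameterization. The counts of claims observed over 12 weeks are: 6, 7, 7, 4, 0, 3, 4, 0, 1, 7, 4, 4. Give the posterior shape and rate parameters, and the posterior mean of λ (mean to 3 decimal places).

The Poisson likelihood adds the total count to the shape and the number of exposure periods to the rate. Here ∑xᵢ = 47 and n = 12, so shape 4.4→51.4 and rate 2.2→14.2.
Posterior mean = shape/rate = 51.4/14.2 = 3.620.

Posterior: Gamma(shape=51.4, rate=14.2); mean ≈ 3.620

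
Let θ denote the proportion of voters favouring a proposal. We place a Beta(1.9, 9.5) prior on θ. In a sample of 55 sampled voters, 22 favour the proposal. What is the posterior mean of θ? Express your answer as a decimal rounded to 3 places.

The binomial likelihood is conjugate to the Beta prior: with 22 successes and 33 failures, the posterior is Beta(1.9+22, 9.5+33) = Beta(23.9, 42.5).
Posterior mean = α/(α+β) = 23.9/66.4 = 0.360.

Posterior mean ≈ 0.360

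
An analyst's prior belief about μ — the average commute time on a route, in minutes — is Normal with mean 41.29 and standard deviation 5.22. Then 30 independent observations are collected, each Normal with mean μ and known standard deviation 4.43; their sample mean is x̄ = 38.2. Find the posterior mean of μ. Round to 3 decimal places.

With known σ, the Normal prior is conjugate. Weight on the data is w = (n/σ²)/(n/σ² + 1/τ₀²) = 1.52867/(1.52867+0.0366994) = 0.97656.
Posterior mean = w·x̄ + (1−w)·μ₀ = 0.97656·38.2 + 0.023445·41.29 = 38.272.

Posterior mean ≈ 38.272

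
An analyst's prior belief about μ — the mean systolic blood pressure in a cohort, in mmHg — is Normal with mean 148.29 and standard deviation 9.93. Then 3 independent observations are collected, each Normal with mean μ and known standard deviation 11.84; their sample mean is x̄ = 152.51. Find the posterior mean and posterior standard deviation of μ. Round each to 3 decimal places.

With known σ, the Normal prior is conjugate. Weight on the data is w = (n/σ²)/(n/σ² + 1/τ₀²) = 0.0214002/(0.0214002+0.0101415) = 0.67847.
Posterior mean = w·x̄ + (1−w)·μ₀ = 0.67847·152.51 + 0.32153·148.29 = 151.153. Posterior variance = 1/(0.0214002+0.0101415) = 31.7041, so SD = 5.631.

Posterior mean ≈ 151.153; posterior SD ≈ 5.631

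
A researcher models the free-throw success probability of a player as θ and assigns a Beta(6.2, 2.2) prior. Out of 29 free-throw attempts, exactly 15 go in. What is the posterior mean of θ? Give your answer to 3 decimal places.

The binomial likelihood is conjugate to the Beta prior: with 15 successes and 14 failures, the posterior is Beta(6.2+15, 2.2+14) = Beta(21.2, 16.2).
Posterior mean = α/(α+β) = 21.2/37.4 = 0.567.

Posterior mean ≈ 0.567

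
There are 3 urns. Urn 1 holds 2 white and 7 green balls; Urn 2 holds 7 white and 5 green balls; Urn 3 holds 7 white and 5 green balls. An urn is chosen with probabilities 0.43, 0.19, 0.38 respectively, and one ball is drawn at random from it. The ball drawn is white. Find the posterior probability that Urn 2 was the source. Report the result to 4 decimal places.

Posterior probability ≈ 0.2589

P(white|Urn 1) = 0.2222; P(white|Urn 2) = 0.5833; P(white|Urn 3) = 0.5833.
Prior × likelihood for each source: 0.43·0.2222=0.09556, 0.19·0.5833=0.1108, 0.38·0.5833=0.2217. Summing gives P(white) = 0.42806.
P(Urn 2 | white) = 0.1108 / 0.42806 = 0.2589.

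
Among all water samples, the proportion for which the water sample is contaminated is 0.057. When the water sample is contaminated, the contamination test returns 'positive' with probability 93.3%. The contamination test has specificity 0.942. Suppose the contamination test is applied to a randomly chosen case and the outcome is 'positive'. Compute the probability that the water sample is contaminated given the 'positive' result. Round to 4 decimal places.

Let H be the event that the water sample is contaminated. P(H) = 0.057, so P(¬H) = 0.943. With E the 'positive' result, P(E|H) = 0.933 and P(E|¬H) = 0.058.
P(E) = 0.933·0.057 + 0.058·0.943 = 0.053181 + 0.054694 = 0.10787.
By Bayes' theorem, P(H|E) = 0.053181 / 0.10787 = 0.4930.

P(H | E) ≈ 0.4930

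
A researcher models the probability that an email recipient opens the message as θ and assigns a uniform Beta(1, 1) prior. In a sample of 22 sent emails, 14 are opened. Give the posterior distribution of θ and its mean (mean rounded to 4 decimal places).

Posterior: Beta(15, 9); mean ≈ 0.6250

Observing 14 successes and 8 failures updates Beta(1, 1) by adding the success and failure counts to the two shape parameters: α = 1+14 = 15, β = 1+8 = 9.
Posterior mean = α/(α+β) = 15/24 = 0.6250.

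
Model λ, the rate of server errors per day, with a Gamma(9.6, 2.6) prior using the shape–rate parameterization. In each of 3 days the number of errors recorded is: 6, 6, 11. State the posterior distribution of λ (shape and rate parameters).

Posterior: Gamma(shape=32.6, rate=5.6)

The Poisson likelihood adds the total count to the shape and the number of exposure periods to the rate. Here ∑xᵢ = 23 and n = 3, so shape 9.6→32.6 and rate 2.6→5.6.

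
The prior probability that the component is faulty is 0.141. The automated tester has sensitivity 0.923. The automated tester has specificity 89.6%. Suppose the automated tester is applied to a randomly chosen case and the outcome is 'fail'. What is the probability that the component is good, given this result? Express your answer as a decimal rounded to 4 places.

Let H be the event that the component is faulty. P(H) = 0.141, so P(¬H) = 0.859. With E the 'fail' result, P(E|H) = 0.923 and P(E|¬H) = 0.104.
P(E) = 0.923·0.141 + 0.104·0.859 = 0.13014 + 0.089336 = 0.21948.
By Bayes' theorem, P(H|E) = 0.13014 / 0.21948 = 0.5930. Hence P(¬H|E) = 1 − 0.5930 = 0.4070.

P(¬H | E) ≈ 0.4070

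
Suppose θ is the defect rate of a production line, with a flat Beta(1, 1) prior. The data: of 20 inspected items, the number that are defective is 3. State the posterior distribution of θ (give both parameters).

Posterior: Beta(4, 18)

The binomial likelihood is conjugate to the Beta prior: with 3 successes and 17 failures, the posterior is Beta(1+3, 1+17) = Beta(4, 18).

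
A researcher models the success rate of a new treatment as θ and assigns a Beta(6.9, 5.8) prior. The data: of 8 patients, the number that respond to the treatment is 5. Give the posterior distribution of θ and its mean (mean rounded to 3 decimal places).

Observing 5 successes and 3 failures updates Beta(6.9, 5.8) by adding the success and failure counts to the two shape parameters: α = 6.9+5 = 11.9, β = 5.8+3 = 8.8.
Posterior mean = α/(α+β) = 11.9/20.7 = 0.575.

Posterior: Beta(11.9, 8.8); mean ≈ 0.575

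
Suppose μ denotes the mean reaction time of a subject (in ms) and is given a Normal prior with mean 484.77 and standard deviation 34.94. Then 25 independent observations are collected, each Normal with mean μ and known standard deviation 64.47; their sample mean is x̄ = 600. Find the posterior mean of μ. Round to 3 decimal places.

Prior precision 1/τ₀² = 1/34.94² = 0.00081913; data precision n/σ² = 25/64.47² = 0.00601485.
Posterior precision = 0.00081913 + 0.00601485 = 0.00683398.
Posterior mean = (0.00081913·484.77 + 0.00601485·600) / 0.00683398 = 586.188.

Posterior mean ≈ 586.188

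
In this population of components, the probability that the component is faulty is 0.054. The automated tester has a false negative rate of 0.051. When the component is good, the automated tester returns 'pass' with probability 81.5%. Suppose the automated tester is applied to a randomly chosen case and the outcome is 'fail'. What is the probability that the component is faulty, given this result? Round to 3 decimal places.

Write H for 'the component is faulty'. Prior odds H:¬H = 0.054/0.946 = 0.057082. For the 'fail' outcome, the likelihood ratio is 0.949/0.185 = 5.1297.
Posterior odds = 0.057082 × 5.1297 = 0.29282, so P(H|E) = 0.29282/(1+0.29282) = 0.226.

P(H | E) ≈ 0.226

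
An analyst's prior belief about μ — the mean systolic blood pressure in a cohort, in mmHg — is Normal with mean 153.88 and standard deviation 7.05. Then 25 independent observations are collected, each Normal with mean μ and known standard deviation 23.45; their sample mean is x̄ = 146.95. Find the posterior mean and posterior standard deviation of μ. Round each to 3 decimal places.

Prior precision 1/τ₀² = 1/7.05² = 0.0201197; data precision n/σ² = 25/23.45² = 0.0454626.
Posterior precision = 0.0201197 + 0.0454626 = 0.0655823, giving posterior SD = 1/√0.0655823 = 3.905.
Posterior mean = (0.0201197·153.88 + 0.0454626·146.95) / 0.0655823 = 149.076.

Posterior mean ≈ 149.076; posterior SD ≈ 3.905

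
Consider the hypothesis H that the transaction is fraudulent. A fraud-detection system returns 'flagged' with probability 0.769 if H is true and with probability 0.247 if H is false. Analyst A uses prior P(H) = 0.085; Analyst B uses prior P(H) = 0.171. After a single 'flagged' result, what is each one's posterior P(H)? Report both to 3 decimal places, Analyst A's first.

P('+'|H) = 0.769, P('+'|¬H) = 0.247.
Analyst A: numerator 0.769·0.085 = 0.065365; evidence = 0.065365+0.247·0.915 = 0.29137; posterior = 0.224.
Analyst B: numerator 0.769·0.171 = 0.13150; evidence = 0.13150+0.247·0.829 = 0.33626; posterior = 0.391.

Analyst A: 0.224; Analyst B: 0.391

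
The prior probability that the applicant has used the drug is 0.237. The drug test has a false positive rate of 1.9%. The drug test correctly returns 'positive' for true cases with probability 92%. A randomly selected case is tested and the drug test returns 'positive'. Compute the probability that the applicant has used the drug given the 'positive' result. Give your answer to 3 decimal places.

Let H be the event that the applicant has used the drug. P(H) = 0.237, so P(¬H) = 0.763. With E the 'positive' result, P(E|H) = 0.92 and P(E|¬H) = 0.019.
P(E) = 0.92·0.237 + 0.019·0.763 = 0.21804 + 0.014497 = 0.23254.
By Bayes' theorem, P(H|E) = 0.21804 / 0.23254 = 0.938.

P(H | E) ≈ 0.938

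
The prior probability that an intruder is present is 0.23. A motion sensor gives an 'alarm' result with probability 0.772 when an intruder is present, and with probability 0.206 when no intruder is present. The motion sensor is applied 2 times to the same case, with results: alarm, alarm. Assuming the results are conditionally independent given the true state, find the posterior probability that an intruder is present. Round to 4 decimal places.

Posterior P(H) ≈ 0.8075

Let H be the event that an intruder is present; start with P(H) = 0.23. P('alarm'|H) = 0.772, P('alarm'|¬H) = 0.206.
Update on result 1 ('alarm'): P(H) ← 0.772·0.2300 / (0.772·0.2300 + 0.206·0.7700) = 0.17756/0.33618 = 0.5282.
Update on result 2 ('alarm'): P(H) ← 0.772·0.5282 / (0.772·0.5282 + 0.206·0.4718) = 0.40775/0.50494 = 0.8075.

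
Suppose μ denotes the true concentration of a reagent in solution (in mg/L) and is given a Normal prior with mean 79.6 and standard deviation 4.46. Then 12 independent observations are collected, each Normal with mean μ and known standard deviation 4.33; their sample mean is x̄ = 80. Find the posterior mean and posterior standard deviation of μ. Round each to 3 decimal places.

Posterior mean ≈ 79.971; posterior SD ≈ 1.204

With known σ, the Normal prior is conjugate. Weight on the data is w = (n/σ²)/(n/σ² + 1/τ₀²) = 0.640038/(0.640038+0.0502725) = 0.92717.
Posterior mean = w·x̄ + (1−w)·μ₀ = 0.92717·80 + 0.072826·79.6 = 79.971. Posterior variance = 1/(0.640038+0.0502725) = 1.44862, so SD = 1.204.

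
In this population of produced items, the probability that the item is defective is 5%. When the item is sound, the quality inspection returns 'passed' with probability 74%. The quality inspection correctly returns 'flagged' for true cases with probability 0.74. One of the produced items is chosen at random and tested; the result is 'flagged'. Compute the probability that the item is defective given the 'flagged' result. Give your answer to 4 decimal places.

P(H | E) ≈ 0.1303

Let H be the event that the item is defective. P(H) = 0.05, so P(¬H) = 0.95. With E the 'flagged' result, P(E|H) = 0.74 and P(E|¬H) = 0.26.
P(E) = 0.74·0.05 + 0.26·0.95 = 0.037000 + 0.24700 = 0.28400.
By Bayes' theorem, P(H|E) = 0.037000 / 0.28400 = 0.1303.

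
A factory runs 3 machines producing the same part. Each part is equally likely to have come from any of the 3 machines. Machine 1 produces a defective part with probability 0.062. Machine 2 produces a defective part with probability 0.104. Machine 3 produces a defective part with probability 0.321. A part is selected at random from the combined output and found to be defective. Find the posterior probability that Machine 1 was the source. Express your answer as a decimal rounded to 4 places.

Tabulate prior·likelihood by source: [1] prior 0.333333, lik 0.062, product 0.02067; [2] prior 0.333333, lik 0.104, product 0.03467; [3] prior 0.333333, lik 0.321, product 0.1070.
Normalizing constant = 0.16233; the posterior for Machine 1 is its product over the sum, 0.02067/0.16233 = 0.1273.

Posterior probability ≈ 0.1273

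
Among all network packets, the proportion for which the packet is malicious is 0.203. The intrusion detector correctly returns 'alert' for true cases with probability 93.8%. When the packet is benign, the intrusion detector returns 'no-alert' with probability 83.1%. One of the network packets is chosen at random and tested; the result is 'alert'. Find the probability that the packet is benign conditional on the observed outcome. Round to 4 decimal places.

Write H for 'the packet is malicious'. Prior odds H:¬H = 0.203/0.797 = 0.25471. For the 'alert' outcome, the likelihood ratio is 0.938/0.169 = 5.5503.
Posterior odds = 0.25471 × 5.5503 = 1.4137, so P(H|E) = 1.4137/(1+1.4137) = 0.5857. Then P(¬H|E) = 1 − 0.5857 = 0.4143.

P(¬H | E) ≈ 0.4143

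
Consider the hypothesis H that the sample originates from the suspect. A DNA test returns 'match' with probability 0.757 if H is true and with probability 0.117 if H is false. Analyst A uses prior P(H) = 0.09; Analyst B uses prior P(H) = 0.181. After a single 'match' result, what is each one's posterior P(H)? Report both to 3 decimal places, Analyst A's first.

Analyst A: 0.390; Analyst B: 0.588

The likelihood ratio for a 'match' result is 0.757/0.117 = 6.4701.
Analyst A: prior odds 0.09/0.91 = 0.098901; posterior odds 0.63990; posterior probability 0.390.
Analyst B: prior odds 0.181/0.819 = 0.22100; posterior odds 1.4299; posterior probability 0.588.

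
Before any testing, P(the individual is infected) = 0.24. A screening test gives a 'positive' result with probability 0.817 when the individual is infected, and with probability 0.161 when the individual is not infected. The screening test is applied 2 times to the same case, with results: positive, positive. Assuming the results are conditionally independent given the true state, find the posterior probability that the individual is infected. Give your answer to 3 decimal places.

Posterior P(H) ≈ 0.890

With H the event that the individual is infected, the joint likelihood of the observed sequence is P(data|H) = 0.817·0.817 = 0.66749 and P(data|¬H) = 0.161·0.161 = 0.025921.
Bayes: P(H|data) = 0.24·0.66749 / (0.24·0.66749 + 0.76·0.025921) = 0.16020/0.17990 = 0.8905.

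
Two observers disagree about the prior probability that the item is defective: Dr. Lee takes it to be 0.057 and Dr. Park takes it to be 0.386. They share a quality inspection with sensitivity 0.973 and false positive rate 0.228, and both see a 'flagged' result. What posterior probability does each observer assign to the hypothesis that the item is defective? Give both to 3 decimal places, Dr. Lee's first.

Dr. Lee: 0.205; Dr. Park: 0.728

P('+'|H) = 0.973, P('+'|¬H) = 0.228.
Dr. Lee: numerator 0.973·0.057 = 0.055461; evidence = 0.055461+0.228·0.943 = 0.27047; posterior = 0.205.
Dr. Park: numerator 0.973·0.386 = 0.37558; evidence = 0.37558+0.228·0.614 = 0.51557; posterior = 0.728.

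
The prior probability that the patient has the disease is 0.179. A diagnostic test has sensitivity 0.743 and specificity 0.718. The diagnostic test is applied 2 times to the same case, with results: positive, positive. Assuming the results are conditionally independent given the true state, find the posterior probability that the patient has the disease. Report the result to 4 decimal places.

Let H be the event that the patient has the disease; start with P(H) = 0.179. P('positive'|H) = 0.743, P('positive'|¬H) = 0.282.
Update on result 1 ('positive'): P(H) ← 0.743·0.1790 / (0.743·0.1790 + 0.282·0.8210) = 0.13300/0.36452 = 0.3649.
Update on result 2 ('positive'): P(H) ← 0.743·0.3649 / (0.743·0.3649 + 0.282·0.6351) = 0.27109/0.45020 = 0.6022.

Posterior P(H) ≈ 0.6022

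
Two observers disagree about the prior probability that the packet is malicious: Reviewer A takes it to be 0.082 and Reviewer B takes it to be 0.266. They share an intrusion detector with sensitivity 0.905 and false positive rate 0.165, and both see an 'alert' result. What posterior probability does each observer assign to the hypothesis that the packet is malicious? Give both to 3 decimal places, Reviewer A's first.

Reviewer A: 0.329; Reviewer B: 0.665

The likelihood ratio for an 'alert' result is 0.905/0.165 = 5.4848.
Reviewer A: prior odds 0.082/0.918 = 0.089325; posterior odds 0.48993; posterior probability 0.329.
Reviewer B: prior odds 0.266/0.734 = 0.36240; posterior odds 1.9877; posterior probability 0.665.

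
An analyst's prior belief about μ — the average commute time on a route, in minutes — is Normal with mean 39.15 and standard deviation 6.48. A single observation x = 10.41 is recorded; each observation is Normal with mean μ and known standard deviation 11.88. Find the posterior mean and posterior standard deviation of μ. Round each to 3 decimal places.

Posterior mean ≈ 32.560; posterior SD ≈ 5.689

Prior precision 1/τ₀² = 1/6.48² = 0.0238150; data precision n/σ² = 1/11.88² = 0.00708544.
Posterior precision = 0.0238150 + 0.00708544 = 0.0309004, giving posterior SD = 1/√0.0309004 = 5.689.
Posterior mean = (0.0238150·39.15 + 0.00708544·10.41) / 0.0309004 = 32.560.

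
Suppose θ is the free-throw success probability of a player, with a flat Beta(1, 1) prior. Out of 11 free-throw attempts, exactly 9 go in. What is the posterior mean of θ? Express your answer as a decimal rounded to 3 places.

Posterior mean ≈ 0.769

Observing 9 successes and 2 failures updates Beta(1, 1) by adding the success and failure counts to the two shape parameters: α = 1+9 = 10, β = 1+2 = 3.
E[θ | data] = 10/(10+3) = 0.769.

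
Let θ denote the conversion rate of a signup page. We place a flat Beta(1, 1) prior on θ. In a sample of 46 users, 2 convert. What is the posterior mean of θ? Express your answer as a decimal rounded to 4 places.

Observing 2 successes and 44 failures updates Beta(1, 1) by adding the success and failure counts to the two shape parameters: α = 1+2 = 3, β = 1+44 = 45.
Posterior mean = α/(α+β) = 3/48 = 0.0625.

Posterior mean ≈ 0.0625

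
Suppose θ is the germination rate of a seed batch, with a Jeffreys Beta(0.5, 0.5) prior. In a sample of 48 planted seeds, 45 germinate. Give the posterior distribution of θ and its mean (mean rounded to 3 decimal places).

Observing 45 successes and 3 failures updates Beta(0.5, 0.5) by adding the success and failure counts to the two shape parameters: α = 0.5+45 = 45.5, β = 0.5+3 = 3.5.
Posterior mean = α/(α+β) = 45.5/49 = 0.929.

Posterior: Beta(45.5, 3.5); mean ≈ 0.929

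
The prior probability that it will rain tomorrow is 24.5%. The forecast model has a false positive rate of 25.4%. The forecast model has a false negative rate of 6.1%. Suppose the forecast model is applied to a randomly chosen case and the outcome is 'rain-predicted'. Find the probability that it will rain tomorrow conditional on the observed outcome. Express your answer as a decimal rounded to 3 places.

P(H | E) ≈ 0.545

Let H be the event that it will rain tomorrow. P(H) = 0.245, so P(¬H) = 0.755. With E the 'rain-predicted' result, P(E|H) = 0.939 and P(E|¬H) = 0.254.
P(E) = 0.939·0.245 + 0.254·0.755 = 0.23005 + 0.19177 = 0.42183.
By Bayes' theorem, P(H|E) = 0.23005 / 0.42183 = 0.545.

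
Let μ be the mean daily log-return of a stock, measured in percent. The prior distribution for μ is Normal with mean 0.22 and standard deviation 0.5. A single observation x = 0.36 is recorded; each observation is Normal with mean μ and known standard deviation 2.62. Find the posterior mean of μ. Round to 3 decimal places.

Posterior mean ≈ 0.225

Prior precision 1/τ₀² = 1/0.5² = 4.00000; data precision n/σ² = 1/2.62² = 0.145679.
Posterior precision = 4.00000 + 0.145679 = 4.14568.
Posterior mean = (4.00000·0.22 + 0.145679·0.36) / 4.14568 = 0.225.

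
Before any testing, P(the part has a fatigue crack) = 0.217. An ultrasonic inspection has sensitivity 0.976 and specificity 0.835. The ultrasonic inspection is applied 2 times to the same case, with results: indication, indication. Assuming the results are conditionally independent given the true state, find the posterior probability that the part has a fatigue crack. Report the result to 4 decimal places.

Posterior P(H) ≈ 0.9065

With H the event that the part has a fatigue crack, the joint likelihood of the observed sequence is P(data|H) = 0.976·0.976 = 0.95258 and P(data|¬H) = 0.165·0.165 = 0.027225.
Bayes: P(H|data) = 0.217·0.95258 / (0.217·0.95258 + 0.783·0.027225) = 0.20671/0.22803 = 0.9065.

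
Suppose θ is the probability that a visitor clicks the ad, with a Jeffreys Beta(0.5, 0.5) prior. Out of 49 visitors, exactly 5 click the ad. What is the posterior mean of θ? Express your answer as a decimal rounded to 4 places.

The binomial likelihood is conjugate to the Beta prior: with 5 successes and 44 failures, the posterior is Beta(0.5+5, 0.5+44) = Beta(5.5, 44.5).
Posterior mean = α/(α+β) = 5.5/50 = 0.1100.

Posterior mean ≈ 0.1100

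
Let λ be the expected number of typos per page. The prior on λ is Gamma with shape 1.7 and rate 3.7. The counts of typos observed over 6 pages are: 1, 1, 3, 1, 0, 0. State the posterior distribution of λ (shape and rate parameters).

The Poisson likelihood adds the total count to the shape and the number of exposure periods to the rate. Here ∑xᵢ = 6 and n = 6, so shape 1.7→7.7 and rate 3.7→9.7.

Posterior: Gamma(shape=7.7, rate=9.7)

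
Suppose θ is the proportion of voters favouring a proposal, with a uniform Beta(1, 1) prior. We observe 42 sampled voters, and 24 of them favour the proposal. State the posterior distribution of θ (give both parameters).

Posterior: Beta(25, 19)

Observing 24 successes and 18 failures updates Beta(1, 1) by adding the success and failure counts to the two shape parameters: α = 1+24 = 25, β = 1+18 = 19.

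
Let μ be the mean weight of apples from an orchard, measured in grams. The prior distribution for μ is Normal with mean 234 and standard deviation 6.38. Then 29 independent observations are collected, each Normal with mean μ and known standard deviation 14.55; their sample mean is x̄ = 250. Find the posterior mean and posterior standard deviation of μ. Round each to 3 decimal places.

Prior precision 1/τ₀² = 1/6.38² = 0.0245674; data precision n/σ² = 29/14.55² = 0.136985.
Posterior precision = 0.0245674 + 0.136985 = 0.161552, giving posterior SD = 1/√0.161552 = 2.488.
Posterior mean = (0.0245674·234 + 0.136985·250) / 0.161552 = 247.567.

Posterior mean ≈ 247.567; posterior SD ≈ 2.488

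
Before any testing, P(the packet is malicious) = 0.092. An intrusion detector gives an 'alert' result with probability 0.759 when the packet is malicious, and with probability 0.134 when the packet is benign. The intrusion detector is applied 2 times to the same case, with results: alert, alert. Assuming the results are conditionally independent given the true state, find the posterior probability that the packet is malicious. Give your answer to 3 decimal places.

Posterior P(H) ≈ 0.765

With H the event that the packet is malicious, the joint likelihood of the observed sequence is P(data|H) = 0.759·0.759 = 0.57608 and P(data|¬H) = 0.134·0.134 = 0.017956.
Bayes: P(H|data) = 0.092·0.57608 / (0.092·0.57608 + 0.908·0.017956) = 0.052999/0.069304 = 0.7647.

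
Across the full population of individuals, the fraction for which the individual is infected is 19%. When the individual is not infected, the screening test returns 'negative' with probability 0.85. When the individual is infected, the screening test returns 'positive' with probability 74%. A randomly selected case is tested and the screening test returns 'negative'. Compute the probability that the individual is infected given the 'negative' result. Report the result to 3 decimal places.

Write H for 'the individual is infected'. Prior odds H:¬H = 0.19/0.81 = 0.23457. For the 'negative' outcome, the likelihood ratio is 0.26/0.85 = 0.30588.
Posterior odds = 0.23457 × 0.30588 = 0.071750, so P(H|E) = 0.071750/(1+0.071750) = 0.067.

P(H | E) ≈ 0.067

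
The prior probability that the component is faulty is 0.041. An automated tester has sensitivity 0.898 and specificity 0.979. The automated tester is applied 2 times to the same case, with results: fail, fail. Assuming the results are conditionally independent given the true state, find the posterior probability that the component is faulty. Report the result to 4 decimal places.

Let H be the event that the component is faulty; start with P(H) = 0.041. P('fail'|H) = 0.898, P('fail'|¬H) = 0.021.
Update on result 1 ('fail'): P(H) ← 0.898·0.0410 / (0.898·0.0410 + 0.021·0.9590) = 0.036818/0.056957 = 0.6464.
Update on result 2 ('fail'): P(H) ← 0.898·0.6464 / (0.898·0.6464 + 0.021·0.3536) = 0.58048/0.58791 = 0.9874.

Posterior P(H) ≈ 0.9874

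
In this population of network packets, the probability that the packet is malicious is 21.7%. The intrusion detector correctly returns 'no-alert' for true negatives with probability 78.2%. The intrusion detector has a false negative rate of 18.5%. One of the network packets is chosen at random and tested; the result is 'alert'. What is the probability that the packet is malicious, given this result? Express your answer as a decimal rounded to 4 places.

P(H | E) ≈ 0.5089

Let H be the event that the packet is malicious. P(H) = 0.217, so P(¬H) = 0.783. With E the 'alert' result, P(E|H) = 0.815 and P(E|¬H) = 0.218.
P(E) = 0.815·0.217 + 0.218·0.783 = 0.17685 + 0.17069 = 0.34755.
By Bayes' theorem, P(H|E) = 0.17685 / 0.34755 = 0.5089.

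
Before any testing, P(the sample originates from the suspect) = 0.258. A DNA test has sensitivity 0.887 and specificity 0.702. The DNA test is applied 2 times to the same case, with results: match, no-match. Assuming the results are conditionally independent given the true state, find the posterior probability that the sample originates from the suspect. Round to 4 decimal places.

Let H be the event that the sample originates from the suspect; start with P(H) = 0.258. P('match'|H) = 0.887, P('match'|¬H) = 0.298.
Update on result 1 ('match'): P(H) ← 0.887·0.2580 / (0.887·0.2580 + 0.298·0.7420) = 0.22885/0.44996 = 0.5086.
Update on result 2 ('no-match'): P(H) ← 0.113·0.5086 / (0.113·0.5086 + 0.702·0.4914) = 0.057471/0.40244 = 0.1428.

Posterior P(H) ≈ 0.1428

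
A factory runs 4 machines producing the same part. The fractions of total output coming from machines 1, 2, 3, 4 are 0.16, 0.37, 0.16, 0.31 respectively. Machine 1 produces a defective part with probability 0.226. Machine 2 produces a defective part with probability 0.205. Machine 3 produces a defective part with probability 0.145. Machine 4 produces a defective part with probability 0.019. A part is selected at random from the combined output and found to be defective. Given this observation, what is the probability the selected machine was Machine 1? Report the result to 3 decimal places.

P(defective|M1) = 0.226; P(defective|M2) = 0.205; P(defective|M3) = 0.145; P(defective|M4) = 0.019.
Prior × likelihood for each source: 0.16·0.226=0.03616, 0.37·0.205=0.07585, 0.16·0.145=0.02320, 0.31·0.019=0.005890. Summing gives P(defective) = 0.14110.
P(Machine 1 | defective) = 0.03616 / 0.14110 = 0.256.

Posterior probability ≈ 0.256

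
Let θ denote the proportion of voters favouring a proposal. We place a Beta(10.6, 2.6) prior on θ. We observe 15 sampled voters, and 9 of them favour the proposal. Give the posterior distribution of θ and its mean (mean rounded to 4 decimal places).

Posterior: Beta(19.6, 8.6); mean ≈ 0.6950

Observing 9 successes and 6 failures updates Beta(10.6, 2.6) by adding the success and failure counts to the two shape parameters: α = 10.6+9 = 19.6, β = 2.6+6 = 8.6.
Posterior mean = α/(α+β) = 19.6/28.2 = 0.6950.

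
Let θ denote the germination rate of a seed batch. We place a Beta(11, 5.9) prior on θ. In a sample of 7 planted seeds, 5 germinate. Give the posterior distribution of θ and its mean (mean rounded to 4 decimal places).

Posterior: Beta(16, 7.9); mean ≈ 0.6695

The binomial likelihood is conjugate to the Beta prior: with 5 successes and 2 failures, the posterior is Beta(11+5, 5.9+2) = Beta(16, 7.9).
E[θ | data] = 16/(16+7.9) = 0.6695.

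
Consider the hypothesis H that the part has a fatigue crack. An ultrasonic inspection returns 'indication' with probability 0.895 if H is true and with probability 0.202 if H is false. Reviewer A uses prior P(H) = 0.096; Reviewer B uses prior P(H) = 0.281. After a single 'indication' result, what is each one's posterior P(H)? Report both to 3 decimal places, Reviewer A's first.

Reviewer A: 0.320; Reviewer B: 0.634

The likelihood ratio for an 'indication' result is 0.895/0.202 = 4.4307.
Reviewer A: prior odds 0.096/0.904 = 0.10619; posterior odds 0.47052; posterior probability 0.320.
Reviewer B: prior odds 0.281/0.719 = 0.39082; posterior odds 1.7316; posterior probability 0.634.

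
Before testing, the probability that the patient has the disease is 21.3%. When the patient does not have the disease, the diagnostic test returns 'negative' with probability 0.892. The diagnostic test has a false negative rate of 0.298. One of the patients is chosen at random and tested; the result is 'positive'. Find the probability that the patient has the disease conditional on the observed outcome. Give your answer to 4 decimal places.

P(H | E) ≈ 0.6376

Let H be the event that the patient has the disease. P(H) = 0.213, so P(¬H) = 0.787. With E the 'positive' result, P(E|H) = 0.702 and P(E|¬H) = 0.108.
P(E) = 0.702·0.213 + 0.108·0.787 = 0.14953 + 0.084996 = 0.23452.
By Bayes' theorem, P(H|E) = 0.14953 / 0.23452 = 0.6376.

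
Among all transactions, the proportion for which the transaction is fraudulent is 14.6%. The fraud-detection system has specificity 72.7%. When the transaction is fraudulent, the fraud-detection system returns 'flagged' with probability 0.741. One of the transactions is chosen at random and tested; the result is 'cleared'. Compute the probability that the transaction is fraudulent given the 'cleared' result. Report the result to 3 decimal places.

P(H | E) ≈ 0.057

Write H for 'the transaction is fraudulent'. Prior odds H:¬H = 0.146/0.854 = 0.17096. For the 'cleared' outcome, the likelihood ratio is 0.259/0.727 = 0.35626.
Posterior odds = 0.17096 × 0.35626 = 0.060906, so P(H|E) = 0.060906/(1+0.060906) = 0.057.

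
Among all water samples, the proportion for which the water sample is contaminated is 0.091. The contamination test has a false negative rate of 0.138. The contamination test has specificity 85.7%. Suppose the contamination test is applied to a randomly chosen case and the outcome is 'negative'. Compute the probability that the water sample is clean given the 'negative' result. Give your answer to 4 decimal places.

Write H for 'the water sample is contaminated'. Prior odds H:¬H = 0.091/0.909 = 0.10011. For the 'negative' outcome, the likelihood ratio is 0.138/0.857 = 0.16103.
Posterior odds = 0.10011 × 0.16103 = 0.016120, so P(H|E) = 0.016120/(1+0.016120) = 0.0159. Then P(¬H|E) = 1 − 0.0159 = 0.9841.

P(¬H | E) ≈ 0.9841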